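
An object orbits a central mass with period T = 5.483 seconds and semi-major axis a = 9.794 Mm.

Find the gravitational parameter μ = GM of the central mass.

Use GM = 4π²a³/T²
T = 5.483 seconds
a = 9.794 Mm = 9.794 × 10^6 m
a³ = 9.39464 × 10^20 m³
T² = 30.0633 s²
GM = 4π² × (9.39464 × 10^20) / 30.0633 = 1.23368 × 10^21 m³/s²
GM ≈ 1.234 × 10^21 m³/s²

Final answer: GM = 1.234 × 10^21 m³/s²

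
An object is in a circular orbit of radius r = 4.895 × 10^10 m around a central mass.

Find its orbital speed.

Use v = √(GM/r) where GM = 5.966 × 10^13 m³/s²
r = 4.895 × 10^10 m
GM = 5.966 × 10^13 m³/s²
GM/r = (5.966 × 10^13) / (4.895 × 10^10) = 1218.79 m²/s²
v = √(GM/r) = 34.9112 m/s ≈ 34.91 m/s

Final answer: 34.91 m/s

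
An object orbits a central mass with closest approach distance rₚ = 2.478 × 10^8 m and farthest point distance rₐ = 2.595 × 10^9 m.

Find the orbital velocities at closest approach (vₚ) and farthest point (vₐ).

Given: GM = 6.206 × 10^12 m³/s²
rₚ = 2.478 × 10^8 m
rₐ = 2.595 × 10^9 m
GM = 6.206 × 10^12 m³/s²
a = (rₚ + rₐ)/2 = 1.4214 × 10^9 m
Vis-viva: v² = GM (2/r − 1/a)
vₚ² = 6.206 × 10^12 × (8.07103 × 10^-9 − 7.03532 × 10^-10) = 45722.7 m²/s²
vₚ = 213.829 m/s ≈ 213.8 m/s
vₐ² = 6.206 × 10^12 × (7.70713 × 10^-10 − 7.03532 × 10^-10) = 416.926 m²/s²
vₐ = 20.4188 m/s ≈ 20.42 m/s

Final answer: vₚ = 213.8 m/s, vₐ = 20.42 m/s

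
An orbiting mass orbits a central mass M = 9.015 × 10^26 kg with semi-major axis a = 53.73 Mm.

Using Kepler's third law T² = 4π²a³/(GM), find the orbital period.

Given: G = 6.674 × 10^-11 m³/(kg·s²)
M = 9.015 × 10^26 kg
GM = G × M = 6.674 × 10^-11 × 9.015 × 10^26 = 6.01661 × 10^16 m³/s²
a = 53.73 Mm = 5.373 × 10^7 m
a³ = 1.55114 × 10^23 m³
T = 2π √(a³/GM) = 2π √((1.55114 × 10^23) / (6.01661 × 10^16)) = 2π × 1605.64 s
T = 10088.6 s ≈ 2.802 hours

Final answer: 2.802 hours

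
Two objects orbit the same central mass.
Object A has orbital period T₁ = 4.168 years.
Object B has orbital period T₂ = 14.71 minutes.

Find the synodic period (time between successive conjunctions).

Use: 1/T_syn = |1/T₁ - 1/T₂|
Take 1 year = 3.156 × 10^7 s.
T₁ = 4.168 years = 1.31542 × 10^8 s
T₂ = 14.71 minutes = 882.6 s
1/T₁ = 7.60213 × 10^-9 s⁻¹
1/T₂ = 0.00113302 s⁻¹
|1/T₁ − 1/T₂| = 0.00113301 s⁻¹
T_syn = 1 / |1/T₁ − 1/T₂| = 882.606 s ≈ 14.71 minutes

Final answer: T_syn = 14.71 minutes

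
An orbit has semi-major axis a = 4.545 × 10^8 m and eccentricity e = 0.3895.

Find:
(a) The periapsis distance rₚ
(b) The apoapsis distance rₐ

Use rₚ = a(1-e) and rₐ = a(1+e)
a = 4.545 × 10^8 m
e = 0.3895:  1 − e = 0.6105,  1 + e = 1.3895
(a) rₚ = a(1 − e) = 4.545 × 10^8 m × 0.6105 = 2.77472 × 10^8 m ≈ 2.775 × 10^8 m
(b) rₐ = a(1 + e) = 4.545 × 10^8 m × 1.3895 = 6.31528 × 10^8 m ≈ 6.315 × 10^8 m

Final answer:
(a) rₚ = 2.775 × 10^8 m
(b) rₐ = 6.315 × 10^8 m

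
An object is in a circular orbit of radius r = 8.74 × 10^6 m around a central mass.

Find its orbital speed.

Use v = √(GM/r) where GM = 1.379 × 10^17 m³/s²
r = 8.74 × 10^6 m
GM = 1.379 × 10^17 m³/s²
GM/r = (1.379 × 10^17) / (8.74 × 10^6) = 1.5778 × 10^10 m²/s²
v = √(GM/r) = 125611 m/s ≈ 125.6 km/s

Final answer: 125.6 km/s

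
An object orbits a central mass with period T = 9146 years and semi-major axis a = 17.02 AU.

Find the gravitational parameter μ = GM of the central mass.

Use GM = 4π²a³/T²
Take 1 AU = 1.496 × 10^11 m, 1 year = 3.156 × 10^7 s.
T = 9146 years = 2.88648 × 10^11 s
a = 17.02 AU = 2.54619 × 10^12 m
a³ = 1.65072 × 10^37 m³
T² = 8.33175 × 10^22 s²
GM = 4π² × (1.65072 × 10^37) / (8.33175 × 10^22) = 7.82162 × 10^15 m³/s²
GM ≈ 7.822 × 10^15 m³/s²

Final answer: GM = 7.822 × 10^15 m³/s²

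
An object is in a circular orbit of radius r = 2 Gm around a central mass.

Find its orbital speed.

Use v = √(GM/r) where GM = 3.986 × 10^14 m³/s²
r = 2 Gm = 2 × 10^9 m
GM = 3.986 × 10^14 m³/s²
GM/r = (3.986 × 10^14) / (2 × 10^9) = 199300 m²/s²
v = √(GM/r) = 446.43 m/s ≈ 446.4 m/s

Final answer: 446.4 m/s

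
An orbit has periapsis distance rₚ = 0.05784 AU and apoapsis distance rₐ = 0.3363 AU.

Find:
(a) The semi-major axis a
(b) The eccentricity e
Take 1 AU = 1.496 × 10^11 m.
rₚ = 0.05784 AU = 8.65286 × 10^9 m
rₐ = 0.3363 AU = 5.03105 × 10^10 m
(a) a = (rₚ + rₐ)/2 = 2.94817 × 10^10 m ≈ 0.1971 AU
(b) e = (rₐ − rₚ)/(rₐ + rₚ) = (4.16576 × 10^10) / (5.89633 × 10^10) = 0.7065

Final answer:
(a) a = 0.1971 AU
(b) e = 0.7065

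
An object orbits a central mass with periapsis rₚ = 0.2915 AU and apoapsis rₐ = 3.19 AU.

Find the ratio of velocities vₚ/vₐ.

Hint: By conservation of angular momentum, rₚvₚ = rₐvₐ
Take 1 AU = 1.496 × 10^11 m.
rₚ = 0.2915 AU = 4.36084 × 10^10 m
rₐ = 3.19 AU = 4.77224 × 10^11 m
rₚvₚ = rₐvₐ  ⇒  vₚ/vₐ = rₐ/rₚ
vₚ/vₐ = (4.77224 × 10^11) / (4.36084 × 10^10) = 10.9434

Final answer: vₚ/vₐ = 10.94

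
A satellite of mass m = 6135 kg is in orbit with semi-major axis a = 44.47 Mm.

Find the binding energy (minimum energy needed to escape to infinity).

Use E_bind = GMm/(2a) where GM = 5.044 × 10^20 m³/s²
a = 44.47 Mm = 4.447 × 10^7 m
GM = 5.044 × 10^20 m³/s²
m = 6135 kg
GMm = 5.044 × 10^20 × 6135 = 3.09449 × 10^24 m³·kg/s²
2a = 8.894 × 10^7 m
E_bind = GMm/(2a) = 3.47931 × 10^16 J ≈ 34.79 PJ

Final answer: 34.79 PJ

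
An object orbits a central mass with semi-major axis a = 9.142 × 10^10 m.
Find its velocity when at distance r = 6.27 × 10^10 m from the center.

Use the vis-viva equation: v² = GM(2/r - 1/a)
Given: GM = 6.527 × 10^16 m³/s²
a = 9.142 × 10^10 m
r = 6.27 × 10^10 m
GM = 6.527 × 10^16 m³/s²
2/r − 1/a = 3.18979 × 10^-11 − 1.09385 × 10^-11 = 2.09594 × 10^-11 m⁻¹
v² = GM (2/r − 1/a) = 1.36802 × 10^6 m²/s²
v = 1169.62 m/s ≈ 1.17 km/s

Final answer: 1.17 km/s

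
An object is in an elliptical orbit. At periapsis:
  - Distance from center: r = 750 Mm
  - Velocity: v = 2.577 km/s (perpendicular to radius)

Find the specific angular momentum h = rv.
r = 750 Mm = 7.5 × 10^8 m
v = 2.577 km/s = 2577 m/s
h = rv = 7.5 × 10^8 × 2577 = 1.93275 × 10^12 m²/s ≈ 1.933 × 10^12 m²/s

Final answer: h = 1.933 × 10^12 m²/s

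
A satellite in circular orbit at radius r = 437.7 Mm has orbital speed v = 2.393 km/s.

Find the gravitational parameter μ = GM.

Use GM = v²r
r = 437.7 Mm = 4.377 × 10^8 m
v = 2.393 km/s = 2393 m/s
v² = 5.72645 × 10^6 m²/s²
GM = v²r = 5.72645 × 10^6 × 4.377 × 10^8 = 2.50647 × 10^15 m³/s²
GM ≈ 2.506 × 10^15 m³/s²

Final answer: GM = 2.506 × 10^15 m³/s²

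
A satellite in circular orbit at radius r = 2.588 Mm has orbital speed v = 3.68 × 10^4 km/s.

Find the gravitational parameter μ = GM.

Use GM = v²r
r = 2.588 Mm = 2.588 × 10^6 m
v = 3.68 × 10^4 km/s = 3.68 × 10^7 m/s
v² = 1.35424 × 10^15 m²/s²
GM = v²r = 1.35424 × 10^15 × 2.588 × 10^6 = 3.50477 × 10^21 m³/s²
GM ≈ 3.505 × 10^21 m³/s²

Final answer: GM = 3.505 × 10^21 m³/s²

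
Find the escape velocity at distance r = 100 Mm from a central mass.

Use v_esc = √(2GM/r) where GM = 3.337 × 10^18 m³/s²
r = 100 Mm = 1 × 10^8 m
GM = 3.337 × 10^18 m³/s²
2GM/r = 2 × (3.337 × 10^18) / (1 × 10^8) = 6.674 × 10^10 m²/s²
v_esc = √(2GM/r) = 258341 m/s ≈ 258.3 km/s

Final answer: 258.3 km/s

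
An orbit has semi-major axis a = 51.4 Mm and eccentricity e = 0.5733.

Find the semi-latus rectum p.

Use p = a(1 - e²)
a = 51.4 Mm = 5.14 × 10^7 m
e = 0.5733,  e² = 0.328673,  1 − e² = 0.671327
p = a(1 − e²) = 5.14 × 10^7 m × 0.671327 = 3.45062 × 10^7 m ≈ 34.51 Mm

Final answer: p = 34.51 Mm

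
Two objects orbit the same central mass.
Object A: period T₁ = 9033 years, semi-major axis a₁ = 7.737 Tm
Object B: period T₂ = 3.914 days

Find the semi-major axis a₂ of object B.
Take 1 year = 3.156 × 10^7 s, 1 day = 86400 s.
T₁ = 9033 years = 2.85081 × 10^11 s
T₂ = 3.914 days = 338170 s
a₁ = 7.737 Tm = 7.737 × 10^12 m
Kepler's third law: (T₂/T₁)² = (a₂/a₁)³  ⇒  a₂ = a₁ (T₂/T₁)^(2/3)
T₂/T₁ = 1.18622 × 10^-6
(T₂/T₁)^(2/3) = 0.000112058
a₂ = 7.737 × 10^12 m × 0.000112058 = 8.66994 × 10^8 m ≈ 867 Mm

Final answer: a₂ = 867 Mm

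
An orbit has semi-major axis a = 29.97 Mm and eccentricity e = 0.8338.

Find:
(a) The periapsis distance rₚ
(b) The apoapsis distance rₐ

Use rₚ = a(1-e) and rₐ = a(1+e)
a = 29.97 Mm = 2.997 × 10^7 m
e = 0.8338:  1 − e = 0.1662,  1 + e = 1.8338
(a) rₚ = a(1 − e) = 2.997 × 10^7 m × 0.1662 = 4.98101 × 10^6 m ≈ 4.981 Mm
(b) rₐ = a(1 + e) = 2.997 × 10^7 m × 1.8338 = 5.4959 × 10^7 m ≈ 54.96 Mm

Final answer:
(a) rₚ = 4.981 Mm
(b) rₐ = 54.96 Mm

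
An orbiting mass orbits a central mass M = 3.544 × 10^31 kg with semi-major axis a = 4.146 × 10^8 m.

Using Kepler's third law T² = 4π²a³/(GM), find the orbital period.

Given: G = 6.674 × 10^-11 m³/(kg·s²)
M = 3.544 × 10^31 kg
GM = G × M = 6.674 × 10^-11 × 3.544 × 10^31 = 2.36527 × 10^21 m³/s²
a = 4.146 × 10^8 m
a³ = 7.12669 × 10^25 m³
T = 2π √(a³/GM) = 2π √((7.12669 × 10^25) / (2.36527 × 10^21)) = 2π × 173.582 s
T = 1090.65 s ≈ 18.18 minutes

Final answer: 18.18 minutes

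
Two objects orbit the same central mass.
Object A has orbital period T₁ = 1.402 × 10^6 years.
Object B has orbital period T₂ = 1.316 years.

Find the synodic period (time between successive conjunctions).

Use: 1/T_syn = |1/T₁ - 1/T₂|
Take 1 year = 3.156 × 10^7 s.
T₁ = 1.402 × 10^6 years = 4.42471 × 10^13 s
T₂ = 1.316 years = 4.1533 × 10^7 s
1/T₁ = 2.26003 × 10^-14 s⁻¹
1/T₂ = 2.40773 × 10^-8 s⁻¹
|1/T₁ − 1/T₂| = 2.40772 × 10^-8 s⁻¹
T_syn = 1 / |1/T₁ − 1/T₂| = 4.1533 × 10^7 s ≈ 1.316 years

Final answer: T_syn = 1.316 years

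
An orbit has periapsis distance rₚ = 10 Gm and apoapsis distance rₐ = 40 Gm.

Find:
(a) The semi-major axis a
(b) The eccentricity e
rₚ = 10 Gm = 1 × 10^10 m
rₐ = 40 Gm = 4 × 10^10 m
(a) a = (rₚ + rₐ)/2 = 2.5 × 10^10 m ≈ 25 Gm
(b) e = (rₐ − rₚ)/(rₐ + rₚ) = (3 × 10^10) / (5 × 10^10) = 0.6

Final answer:
(a) a = 25 Gm
(b) e = 0.6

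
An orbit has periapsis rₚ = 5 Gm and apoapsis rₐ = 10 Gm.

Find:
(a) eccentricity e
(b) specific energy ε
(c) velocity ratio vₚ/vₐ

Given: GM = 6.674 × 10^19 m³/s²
rₚ = 5 Gm = 5 × 10^9 m
rₐ = 10 Gm = 1 × 10^10 m
GM = 6.674 × 10^19 m³/s²
a = (rₚ + rₐ)/2 = 7.5 × 10^9 m
e = (rₐ − rₚ)/(rₐ + rₚ) = (5 × 10^9) / (1.5 × 10^10) = 0.333333
(a) e = 0.333333 ≈ 0.3333
(b) 2a = 1.5 × 10^10 m;  ε = −GM/(2a) = -4.44933 × 10^9 J/kg ≈ -4.449 GJ/kg
(c) vₚ/vₐ = rₐ/rₚ (angular momentum) = (1 × 10^10) / (5 × 10^9) = 2 ≈ 2

Final answer:
(a) eccentricity e = 0.3333
(b) specific energy ε = -4.449 GJ/kg
(c) velocity ratio vₚ/vₐ = 2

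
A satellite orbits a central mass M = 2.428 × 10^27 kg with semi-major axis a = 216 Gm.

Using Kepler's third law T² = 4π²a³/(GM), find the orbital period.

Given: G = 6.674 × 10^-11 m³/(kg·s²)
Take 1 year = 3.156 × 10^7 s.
M = 2.428 × 10^27 kg
GM = G × M = 6.674 × 10^-11 × 2.428 × 10^27 = 1.62045 × 10^17 m³/s²
a = 216 Gm = 2.16 × 10^11 m
a³ = 1.00777 × 10^34 m³
T = 2π √(a³/GM) = 2π √((1.00777 × 10^34) / (1.62045 × 10^17)) = 2π × 2.49381 × 10^8 s
T = 1.56691 × 10^9 s ≈ 49.65 years

Final answer: 49.65 years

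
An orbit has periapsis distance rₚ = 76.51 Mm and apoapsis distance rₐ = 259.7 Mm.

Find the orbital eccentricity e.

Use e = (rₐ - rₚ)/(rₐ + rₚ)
rₚ = 76.51 Mm = 7.651 × 10^7 m
rₐ = 259.7 Mm = 2.597 × 10^8 m
rₐ − rₚ = 1.8319 × 10^8 m
rₐ + rₚ = 3.3621 × 10^8 m
e = (rₐ − rₚ)/(rₐ + rₚ) = 0.544868

Final answer: e = 0.5449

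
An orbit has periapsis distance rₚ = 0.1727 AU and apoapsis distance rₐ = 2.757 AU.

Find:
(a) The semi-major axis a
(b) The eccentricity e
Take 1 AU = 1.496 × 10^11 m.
rₚ = 0.1727 AU = 2.58359 × 10^10 m
rₐ = 2.757 AU = 4.12447 × 10^11 m
(a) a = (rₚ + rₐ)/2 = 2.19142 × 10^11 m ≈ 1.465 AU
(b) e = (rₐ − rₚ)/(rₐ + rₚ) = (3.86611 × 10^11) / (4.38283 × 10^11) = 0.882104

Final answer:
(a) a = 1.465 AU
(b) e = 0.8821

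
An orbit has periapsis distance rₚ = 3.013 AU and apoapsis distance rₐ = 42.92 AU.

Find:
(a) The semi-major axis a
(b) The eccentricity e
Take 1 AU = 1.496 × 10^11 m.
rₚ = 3.013 AU = 4.50745 × 10^11 m
rₐ = 42.92 AU = 6.42083 × 10^12 m
(a) a = (rₚ + rₐ)/2 = 3.43579 × 10^12 m ≈ 22.97 AU
(b) e = (rₐ − rₚ)/(rₐ + rₚ) = (5.97009 × 10^12) / (6.87158 × 10^12) = 0.868809

Final answer:
(a) a = 22.97 AU
(b) e = 0.8688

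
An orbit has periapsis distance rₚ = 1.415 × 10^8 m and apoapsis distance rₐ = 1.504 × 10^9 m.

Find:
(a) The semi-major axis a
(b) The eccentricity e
rₚ = 1.415 × 10^8 m
rₐ = 1.504 × 10^9 m
(a) a = (rₚ + rₐ)/2 = 8.2275 × 10^8 m ≈ 8.227 × 10^8 m
(b) e = (rₐ − rₚ)/(rₐ + rₚ) = (1.3625 × 10^9) / (1.6455 × 10^9) = 0.828016

Final answer:
(a) a = 8.227 × 10^8 m
(b) e = 0.828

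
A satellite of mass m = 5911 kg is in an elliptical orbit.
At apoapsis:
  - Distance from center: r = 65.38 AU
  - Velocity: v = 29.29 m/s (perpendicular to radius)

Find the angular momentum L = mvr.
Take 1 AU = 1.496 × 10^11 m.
r = 65.38 AU = 9.78085 × 10^12 m
v = 29.29 m/s
vr = 29.29 × 9.78085 × 10^12 = 2.86481 × 10^14 m²/s
L = m × vr = 5911 × 2.86481 × 10^14 = 1.69339 × 10^18 kg·m²/s ≈ 1.693 × 10^18 kg·m²/s

Final answer: L = 1.693 × 10^18 kg·m²/s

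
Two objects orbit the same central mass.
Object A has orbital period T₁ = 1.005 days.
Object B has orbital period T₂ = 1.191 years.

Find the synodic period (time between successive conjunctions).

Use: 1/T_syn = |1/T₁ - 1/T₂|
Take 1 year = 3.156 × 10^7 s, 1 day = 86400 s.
T₁ = 1.005 days = 86832 s
T₂ = 1.191 years = 3.7588 × 10^7 s
1/T₁ = 1.15165 × 10^-5 s⁻¹
1/T₂ = 2.66043 × 10^-8 s⁻¹
|1/T₁ − 1/T₂| = 1.14899 × 10^-5 s⁻¹
T_syn = 1 / |1/T₁ − 1/T₂| = 87033.1 s ≈ 1.007 days

Final answer: T_syn = 1.007 days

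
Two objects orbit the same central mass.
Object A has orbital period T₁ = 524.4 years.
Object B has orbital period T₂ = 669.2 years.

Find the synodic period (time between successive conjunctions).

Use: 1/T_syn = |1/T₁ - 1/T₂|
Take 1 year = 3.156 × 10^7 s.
T₁ = 524.4 years = 1.65501 × 10^10 s
T₂ = 669.2 years = 2.112 × 10^10 s
1/T₁ = 6.04227 × 10^-11 s⁻¹
1/T₂ = 4.73486 × 10^-11 s⁻¹
|1/T₁ − 1/T₂| = 1.30741 × 10^-11 s⁻¹
T_syn = 1 / |1/T₁ − 1/T₂| = 7.64869 × 10^10 s ≈ 2424 years

Final answer: T_syn = 2424 years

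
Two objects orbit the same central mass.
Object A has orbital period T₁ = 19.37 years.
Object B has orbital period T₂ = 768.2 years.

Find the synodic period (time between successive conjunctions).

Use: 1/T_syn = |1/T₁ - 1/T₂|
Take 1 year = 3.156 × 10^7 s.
T₁ = 19.37 years = 6.11317 × 10^8 s
T₂ = 768.2 years = 2.42444 × 10^10 s
1/T₁ = 1.63581 × 10^-9 s⁻¹
1/T₂ = 4.12467 × 10^-11 s⁻¹
|1/T₁ − 1/T₂| = 1.59457 × 10^-9 s⁻¹
T_syn = 1 / |1/T₁ − 1/T₂| = 6.2713 × 10^8 s ≈ 19.87 years

Final answer: T_syn = 19.87 years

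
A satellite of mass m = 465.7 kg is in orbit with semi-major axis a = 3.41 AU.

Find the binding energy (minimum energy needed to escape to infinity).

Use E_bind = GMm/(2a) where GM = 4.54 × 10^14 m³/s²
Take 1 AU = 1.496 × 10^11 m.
a = 3.41 AU = 5.10136 × 10^11 m
GM = 4.54 × 10^14 m³/s²
m = 465.7 kg
GMm = 4.54 × 10^14 × 465.7 = 2.11428 × 10^17 m³·kg/s²
2a = 1.02027 × 10^12 m
E_bind = GMm/(2a) = 207227 J ≈ 207.2 kJ

Final answer: 207.2 kJ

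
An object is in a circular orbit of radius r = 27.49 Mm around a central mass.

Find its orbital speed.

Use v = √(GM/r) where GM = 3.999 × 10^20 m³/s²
r = 27.49 Mm = 2.749 × 10^7 m
GM = 3.999 × 10^20 m³/s²
GM/r = (3.999 × 10^20) / (2.749 × 10^7) = 1.45471 × 10^13 m²/s²
v = √(GM/r) = 3.81407 × 10^6 m/s ≈ 3814 km/s

Final answer: 3814 km/s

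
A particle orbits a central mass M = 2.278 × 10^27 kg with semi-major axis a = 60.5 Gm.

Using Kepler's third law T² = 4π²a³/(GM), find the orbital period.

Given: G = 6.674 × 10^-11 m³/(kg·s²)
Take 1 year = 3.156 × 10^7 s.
M = 2.278 × 10^27 kg
GM = G × M = 6.674 × 10^-11 × 2.278 × 10^27 = 1.52034 × 10^17 m³/s²
a = 60.5 Gm = 6.05 × 10^10 m
a³ = 2.21445 × 10^32 m³
T = 2π √(a³/GM) = 2π √((2.21445 × 10^32) / (1.52034 × 10^17)) = 2π × 3.81648 × 10^7 s
T = 2.39797 × 10^8 s ≈ 7.598 years

Final answer: 7.598 years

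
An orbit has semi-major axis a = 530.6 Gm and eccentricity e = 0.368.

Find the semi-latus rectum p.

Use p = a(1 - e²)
a = 530.6 Gm = 5.306 × 10^11 m
e = 0.368,  e² = 0.135424,  1 − e² = 0.864576
p = a(1 − e²) = 5.306 × 10^11 m × 0.864576 = 4.58744 × 10^11 m ≈ 458.7 Gm

Final answer: p = 458.7 Gm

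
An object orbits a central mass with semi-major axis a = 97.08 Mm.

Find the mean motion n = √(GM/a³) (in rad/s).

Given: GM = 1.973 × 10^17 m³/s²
a = 97.08 Mm = 9.708 × 10^7 m
GM = 1.973 × 10^17 m³/s²
a³ = 9.14933 × 10^23 m³
GM/a³ = (1.973 × 10^17) / (9.14933 × 10^23) = 2.15644 × 10^-7 s⁻²
n = √(GM/a³) = 0.000464375 rad/s ≈ 0.0004644 rad/s

Final answer: n = 0.0004644 rad/s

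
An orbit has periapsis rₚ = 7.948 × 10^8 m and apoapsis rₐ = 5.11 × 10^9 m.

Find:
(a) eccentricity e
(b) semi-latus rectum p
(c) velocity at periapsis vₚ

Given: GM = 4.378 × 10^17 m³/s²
rₚ = 7.948 × 10^8 m
rₐ = 5.11 × 10^9 m
GM = 4.378 × 10^17 m³/s²
a = (rₚ + rₐ)/2 = 2.9524 × 10^9 m
e = (rₐ − rₚ)/(rₐ + rₚ) = (4.3152 × 10^9) / (5.9048 × 10^9) = 0.730795
(a) e = 0.730795 ≈ 0.7308
(b) 1 − e² = 0.465938;  p = a(1 − e²) = 2.9524 × 10^9 × 0.465938 = 1.37564 × 10^9 m ≈ 1.376 × 10^9 m
(c) vₚ² = GM (2/rₚ − 1/a) = 4.378 × 10^17 × (2.51636 × 10^-9 − 3.38707 × 10^-10) = 9.53375 × 10^8 m²/s²;  vₚ = 30876.8 m/s ≈ 30.88 km/s

Final answer:
(a) eccentricity e = 0.7308
(b) semi-latus rectum p = 1.376 × 10^9 m
(c) velocity at periapsis vₚ = 30.88 km/s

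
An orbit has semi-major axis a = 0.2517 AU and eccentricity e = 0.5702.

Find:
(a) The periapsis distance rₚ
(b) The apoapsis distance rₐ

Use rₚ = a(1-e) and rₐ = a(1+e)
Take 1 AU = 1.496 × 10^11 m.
a = 0.2517 AU = 3.76543 × 10^10 m
e = 0.5702:  1 − e = 0.4298,  1 + e = 1.5702
(a) rₚ = a(1 − e) = 3.76543 × 10^10 m × 0.4298 = 1.61838 × 10^10 m ≈ 0.1082 AU
(b) rₐ = a(1 + e) = 3.76543 × 10^10 m × 1.5702 = 5.91248 × 10^10 m ≈ 0.3952 AU

Final answer:
(a) rₚ = 0.1082 AU
(b) rₐ = 0.3952 AU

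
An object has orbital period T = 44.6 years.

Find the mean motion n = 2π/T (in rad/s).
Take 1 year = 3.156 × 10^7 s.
T = 44.6 years = 1.40758 × 10^9 s
n = 2π / (1.40758 × 10^9 s) = 4.46383 × 10^-9 rad/s ≈ 4.464 × 10^-9 rad/s

Final answer: n = 4.464 × 10^-9 rad/s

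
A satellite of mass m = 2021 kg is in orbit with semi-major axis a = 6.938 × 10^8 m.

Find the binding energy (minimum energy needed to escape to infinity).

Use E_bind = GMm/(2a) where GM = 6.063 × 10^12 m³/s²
a = 6.938 × 10^8 m
GM = 6.063 × 10^12 m³/s²
m = 2021 kg
GMm = 6.063 × 10^12 × 2021 = 1.22533 × 10^16 m³·kg/s²
2a = 1.3876 × 10^9 m
E_bind = GMm/(2a) = 8.83059 × 10^6 J ≈ 8.831 MJ

Final answer: 8.831 MJ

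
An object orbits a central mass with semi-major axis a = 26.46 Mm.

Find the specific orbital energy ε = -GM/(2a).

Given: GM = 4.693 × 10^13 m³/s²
a = 26.46 Mm = 2.646 × 10^7 m
GM = 4.693 × 10^13 m³/s²
2a = 5.292 × 10^7 m
ε = −GM/(2a) = -886810 J/kg ≈ -886.8 kJ/kg

Final answer: -886.8 kJ/kg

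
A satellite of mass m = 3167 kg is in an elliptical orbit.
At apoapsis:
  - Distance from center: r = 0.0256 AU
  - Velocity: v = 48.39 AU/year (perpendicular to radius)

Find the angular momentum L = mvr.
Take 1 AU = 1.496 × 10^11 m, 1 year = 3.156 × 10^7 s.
r = 0.0256 AU = 3.82976 × 10^9 m
v = 48.39 AU/year = 229377 m/s
vr = 229377 × 3.82976 × 10^9 = 8.7846 × 10^14 m²/s
L = m × vr = 3167 × 8.7846 × 10^14 = 2.78208 × 10^18 kg·m²/s ≈ 2.782 × 10^18 kg·m²/s

Final answer: L = 2.782 × 10^18 kg·m²/s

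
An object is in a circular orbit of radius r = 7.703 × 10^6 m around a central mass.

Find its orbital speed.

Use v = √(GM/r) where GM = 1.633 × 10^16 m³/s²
r = 7.703 × 10^6 m
GM = 1.633 × 10^16 m³/s²
GM/r = (1.633 × 10^16) / (7.703 × 10^6) = 2.11995 × 10^9 m²/s²
v = √(GM/r) = 46043 m/s ≈ 46.04 km/s

Final answer: 46.04 km/s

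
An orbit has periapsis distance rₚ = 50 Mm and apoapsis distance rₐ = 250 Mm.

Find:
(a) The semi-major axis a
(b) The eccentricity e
rₚ = 50 Mm = 5 × 10^7 m
rₐ = 250 Mm = 2.5 × 10^8 m
(a) a = (rₚ + rₐ)/2 = 1.5 × 10^8 m ≈ 150 Mm
(b) e = (rₐ − rₚ)/(rₐ + rₚ) = (2 × 10^8) / (3 × 10^8) = 0.666667

Final answer:
(a) a = 150 Mm
(b) e = 0.6667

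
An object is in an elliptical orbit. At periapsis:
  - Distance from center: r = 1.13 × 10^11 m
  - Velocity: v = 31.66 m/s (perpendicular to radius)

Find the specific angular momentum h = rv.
r = 1.13 × 10^11 m
v = 31.66 m/s
h = rv = 1.13 × 10^11 × 31.66 = 3.57758 × 10^12 m²/s ≈ 3.578 × 10^12 m²/s

Final answer: h = 3.578 × 10^12 m²/s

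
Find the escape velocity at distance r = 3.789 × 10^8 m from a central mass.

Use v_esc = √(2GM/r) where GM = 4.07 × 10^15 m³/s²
r = 3.789 × 10^8 m
GM = 4.07 × 10^15 m³/s²
2GM/r = 2 × (4.07 × 10^15) / (3.789 × 10^8) = 2.14832 × 10^7 m²/s²
v_esc = √(2GM/r) = 4635 m/s ≈ 4.635 km/s

Final answer: 4.635 km/s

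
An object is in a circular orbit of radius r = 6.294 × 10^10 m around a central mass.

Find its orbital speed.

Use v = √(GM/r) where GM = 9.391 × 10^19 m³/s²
r = 6.294 × 10^10 m
GM = 9.391 × 10^19 m³/s²
GM/r = (9.391 × 10^19) / (6.294 × 10^10) = 1.49206 × 10^9 m²/s²
v = √(GM/r) = 38627.1 m/s ≈ 38.63 km/s

Final answer: 38.63 km/s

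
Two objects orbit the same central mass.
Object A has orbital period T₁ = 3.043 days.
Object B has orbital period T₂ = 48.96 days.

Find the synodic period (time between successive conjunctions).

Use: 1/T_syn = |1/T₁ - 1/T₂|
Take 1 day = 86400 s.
T₁ = 3.043 days = 262915 s
T₂ = 48.96 days = 4.23014 × 10^6 s
1/T₁ = 3.80351 × 10^-6 s⁻¹
1/T₂ = 2.36399 × 10^-7 s⁻¹
|1/T₁ − 1/T₂| = 3.56711 × 10^-6 s⁻¹
T_syn = 1 / |1/T₁ − 1/T₂| = 280339 s ≈ 3.245 days

Final answer: T_syn = 3.245 days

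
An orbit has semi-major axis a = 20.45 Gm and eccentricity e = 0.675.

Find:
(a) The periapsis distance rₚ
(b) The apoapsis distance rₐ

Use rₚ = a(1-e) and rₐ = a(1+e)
a = 20.45 Gm = 2.045 × 10^10 m
e = 0.675:  1 − e = 0.325,  1 + e = 1.675
(a) rₚ = a(1 − e) = 2.045 × 10^10 m × 0.325 = 6.64625 × 10^9 m ≈ 6.646 Gm
(b) rₐ = a(1 + e) = 2.045 × 10^10 m × 1.675 = 3.42538 × 10^10 m ≈ 34.25 Gm

Final answer:
(a) rₚ = 6.646 Gm
(b) rₐ = 34.25 Gm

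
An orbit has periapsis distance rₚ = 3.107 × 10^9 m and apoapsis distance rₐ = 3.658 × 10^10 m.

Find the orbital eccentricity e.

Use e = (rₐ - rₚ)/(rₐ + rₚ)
rₚ = 3.107 × 10^9 m
rₐ = 3.658 × 10^10 m
rₐ − rₚ = 3.3473 × 10^10 m
rₐ + rₚ = 3.9687 × 10^10 m
e = (rₐ − rₚ)/(rₐ + rₚ) = 0.843425

Final answer: e = 0.8434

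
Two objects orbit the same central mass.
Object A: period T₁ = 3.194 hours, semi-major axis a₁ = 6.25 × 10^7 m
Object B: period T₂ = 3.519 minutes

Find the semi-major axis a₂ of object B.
T₁ = 3.194 hours = 11498.4 s
T₂ = 3.519 minutes = 211.14 s
a₁ = 6.25 × 10^7 m
Kepler's third law: (T₂/T₁)² = (a₂/a₁)³  ⇒  a₂ = a₁ (T₂/T₁)^(2/3)
T₂/T₁ = 0.0183626
(T₂/T₁)^(2/3) = 0.0696021
a₂ = 6.25 × 10^7 m × 0.0696021 = 4.35013 × 10^6 m ≈ 4.35 × 10^6 m

Final answer: a₂ = 4.35 × 10^6 m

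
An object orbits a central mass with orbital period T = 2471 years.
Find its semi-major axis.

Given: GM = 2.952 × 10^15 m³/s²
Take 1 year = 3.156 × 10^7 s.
T = 2471 years = 7.79848 × 10^10 s
GM = 2.952 × 10^15 m³/s²
Kepler's third law: a³ = GM T² / (4π²)
T² = 6.08162 × 10^21 s²
a³ = (2.952 × 10^15) × (6.08162 × 10^21) / (4π²) = 4.54754 × 10^35 m³
a = (a³)^(1/3) = 7.68998 × 10^11 m ≈ 769 Gm

Final answer: 769 Gm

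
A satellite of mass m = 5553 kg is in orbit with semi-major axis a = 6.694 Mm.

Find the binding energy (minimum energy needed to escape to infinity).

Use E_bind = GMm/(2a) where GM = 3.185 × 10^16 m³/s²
a = 6.694 Mm = 6.694 × 10^6 m
GM = 3.185 × 10^16 m³/s²
m = 5553 kg
GMm = 3.185 × 10^16 × 5553 = 1.76863 × 10^20 m³·kg/s²
2a = 1.3388 × 10^7 m
E_bind = GMm/(2a) = 1.32106 × 10^13 J ≈ 13.21 TJ

Final answer: 13.21 TJ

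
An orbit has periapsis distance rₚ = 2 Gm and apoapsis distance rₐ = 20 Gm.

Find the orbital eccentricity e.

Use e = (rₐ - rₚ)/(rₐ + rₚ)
rₚ = 2 Gm = 2 × 10^9 m
rₐ = 20 Gm = 2 × 10^10 m
rₐ − rₚ = 1.8 × 10^10 m
rₐ + rₚ = 2.2 × 10^10 m
e = (rₐ − rₚ)/(rₐ + rₚ) = 0.818182

Final answer: e = 0.8182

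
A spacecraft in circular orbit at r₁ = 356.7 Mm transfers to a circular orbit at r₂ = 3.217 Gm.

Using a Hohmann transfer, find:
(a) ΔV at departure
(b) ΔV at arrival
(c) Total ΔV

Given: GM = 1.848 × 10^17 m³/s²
r₁ = 356.7 Mm = 3.567 × 10^8 m
r₂ = 3.217 Gm = 3.217 × 10^9 m
GM = 1.848 × 10^17 m³/s²
Transfer ellipse: a_t = (r₁ + r₂)/2 = 1.78685 × 10^9 m
Circular speed at r₁: v₁ = √(GM/r₁) = 22761.4 m/s
Transfer speed at r₁ (periapsis): v₁ₜ = √(GM(2/r₁ − 1/a_t)) = 30540.8 m/s
(a) ΔV₁ = v₁ₜ − v₁ = 7779.41 m/s ≈ 7.779 km/s
Circular speed at r₂: v₂ = √(GM/r₂) = 7579.24 m/s
Transfer speed at r₂ (apoapsis): v₂ₜ = √(GM(2/r₂ − 1/a_t)) = 3386.36 m/s
(b) ΔV₂ = v₂ − v₂ₜ = 4192.88 m/s ≈ 4.193 km/s
(c) ΔV_total = ΔV₁ + ΔV₂ = 11972.3 m/s ≈ 11.97 km/s

Final answer:
(a) ΔV₁ = 7.779 km/s
(b) ΔV₂ = 4.193 km/s
(c) ΔV_total = 11.97 km/s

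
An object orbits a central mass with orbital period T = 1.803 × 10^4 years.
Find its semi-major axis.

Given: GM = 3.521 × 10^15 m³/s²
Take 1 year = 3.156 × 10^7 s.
T = 1.803 × 10^4 years = 5.69027 × 10^11 s
GM = 3.521 × 10^15 m³/s²
Kepler's third law: a³ = GM T² / (4π²)
T² = 3.23791 × 10^23 s²
a³ = (3.521 × 10^15) × (3.23791 × 10^23) / (4π²) = 2.88783 × 10^37 m³
a = (a³)^(1/3) = 3.06801 × 10^12 m ≈ 3.068 × 10^12 m

Final answer: 3.068 × 10^12 m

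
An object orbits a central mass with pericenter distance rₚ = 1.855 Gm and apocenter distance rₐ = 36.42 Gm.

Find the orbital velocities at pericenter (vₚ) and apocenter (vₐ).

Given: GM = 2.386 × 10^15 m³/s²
rₚ = 1.855 Gm = 1.855 × 10^9 m
rₐ = 36.42 Gm = 3.642 × 10^10 m
GM = 2.386 × 10^15 m³/s²
a = (rₚ + rₐ)/2 = 1.91375 × 10^10 m
Vis-viva: v² = GM (2/r − 1/a)
vₚ² = 2.386 × 10^15 × (1.07817 × 10^-9 − 5.22534 × 10^-11) = 2.44783 × 10^6 m²/s²
vₚ = 1564.55 m/s ≈ 1.565 km/s
vₐ² = 2.386 × 10^15 × (5.49149 × 10^-11 − 5.22534 × 10^-11) = 6350.23 m²/s²
vₐ = 79.6883 m/s ≈ 79.69 m/s

Final answer: vₚ = 1.565 km/s, vₐ = 79.69 m/s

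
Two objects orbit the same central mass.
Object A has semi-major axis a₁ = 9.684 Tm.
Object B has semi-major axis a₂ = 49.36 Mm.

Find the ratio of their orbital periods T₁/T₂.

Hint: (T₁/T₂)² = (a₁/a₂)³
a₁ = 9.684 Tm = 9.684 × 10^12 m
a₂ = 49.36 Mm = 4.936 × 10^7 m
a₁/a₂ = 196191
T₁/T₂ = (a₁/a₂)^(3/2) = (196191)^1.5 = 8.68999 × 10^7

Final answer: T₁/T₂ = 8.69 × 10^7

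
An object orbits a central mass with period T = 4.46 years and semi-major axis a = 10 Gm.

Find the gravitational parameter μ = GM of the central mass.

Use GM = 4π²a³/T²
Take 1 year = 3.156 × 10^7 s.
T = 4.46 years = 1.40758 × 10^8 s
a = 10 Gm = 1 × 10^10 m
a³ = 1 × 10^30 m³
T² = 1.98127 × 10^16 s²
GM = 4π² × (1 × 10^30) / (1.98127 × 10^16) = 1.99258 × 10^15 m³/s²
GM ≈ 1.993 × 10^15 m³/s²

Final answer: GM = 1.993 × 10^15 m³/s²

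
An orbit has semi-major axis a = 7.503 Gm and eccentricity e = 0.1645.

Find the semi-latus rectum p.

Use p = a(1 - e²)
a = 7.503 Gm = 7.503 × 10^9 m
e = 0.1645,  e² = 0.0270603,  1 − e² = 0.97294
p = a(1 − e²) = 7.503 × 10^9 m × 0.97294 = 7.29997 × 10^9 m ≈ 7.3 Gm

Final answer: p = 7.3 Gm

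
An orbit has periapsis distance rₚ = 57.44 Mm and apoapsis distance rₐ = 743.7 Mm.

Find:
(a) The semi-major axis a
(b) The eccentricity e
rₚ = 57.44 Mm = 5.744 × 10^7 m
rₐ = 743.7 Mm = 7.437 × 10^8 m
(a) a = (rₚ + rₐ)/2 = 4.0057 × 10^8 m ≈ 400.6 Mm
(b) e = (rₐ − rₚ)/(rₐ + rₚ) = (6.8626 × 10^8) / (8.0114 × 10^8) = 0.856604

Final answer:
(a) a = 400.6 Mm
(b) e = 0.8566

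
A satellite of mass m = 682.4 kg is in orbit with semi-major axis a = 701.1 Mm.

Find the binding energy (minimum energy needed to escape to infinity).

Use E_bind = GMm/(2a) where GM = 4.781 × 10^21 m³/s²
a = 701.1 Mm = 7.011 × 10^8 m
GM = 4.781 × 10^21 m³/s²
m = 682.4 kg
GMm = 4.781 × 10^21 × 682.4 = 3.26255 × 10^24 m³·kg/s²
2a = 1.4022 × 10^9 m
E_bind = GMm/(2a) = 2.32674 × 10^15 J ≈ 2.327 PJ

Final answer: 2.327 PJ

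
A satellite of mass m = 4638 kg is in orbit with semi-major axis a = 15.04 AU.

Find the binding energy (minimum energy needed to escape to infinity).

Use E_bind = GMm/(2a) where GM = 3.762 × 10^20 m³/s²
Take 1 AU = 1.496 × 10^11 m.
a = 15.04 AU = 2.24998 × 10^12 m
GM = 3.762 × 10^20 m³/s²
m = 4638 kg
GMm = 3.762 × 10^20 × 4638 = 1.74482 × 10^24 m³·kg/s²
2a = 4.49997 × 10^12 m
E_bind = GMm/(2a) = 3.8774 × 10^11 J ≈ 387.7 GJ

Final answer: 387.7 GJ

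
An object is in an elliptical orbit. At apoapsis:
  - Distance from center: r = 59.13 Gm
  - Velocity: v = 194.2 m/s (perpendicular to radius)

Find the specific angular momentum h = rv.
r = 59.13 Gm = 5.913 × 10^10 m
v = 194.2 m/s
h = rv = 5.913 × 10^10 × 194.2 = 1.1483 × 10^13 m²/s ≈ 1.148 × 10^13 m²/s

Final answer: h = 1.148 × 10^13 m²/s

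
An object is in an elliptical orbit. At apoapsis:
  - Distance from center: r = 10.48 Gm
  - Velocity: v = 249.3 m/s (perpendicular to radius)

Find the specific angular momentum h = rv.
r = 10.48 Gm = 1.048 × 10^10 m
v = 249.3 m/s
h = rv = 1.048 × 10^10 × 249.3 = 2.61266 × 10^12 m²/s ≈ 2.613 × 10^12 m²/s

Final answer: h = 2.613 × 10^12 m²/s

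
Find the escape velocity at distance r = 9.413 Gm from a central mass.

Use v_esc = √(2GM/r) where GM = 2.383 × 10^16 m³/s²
r = 9.413 Gm = 9.413 × 10^9 m
GM = 2.383 × 10^16 m³/s²
2GM/r = 2 × (2.383 × 10^16) / (9.413 × 10^9) = 5.06321 × 10^6 m²/s²
v_esc = √(2GM/r) = 2250.16 m/s ≈ 2.25 km/s

Final answer: 2.25 km/s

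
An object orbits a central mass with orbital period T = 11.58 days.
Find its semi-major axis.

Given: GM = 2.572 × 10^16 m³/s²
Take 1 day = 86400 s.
T = 11.58 days = 1.00051 × 10^6 s
GM = 2.572 × 10^16 m³/s²
Kepler's third law: a³ = GM T² / (4π²)
T² = 1.00102 × 10^12 s²
a³ = (2.572 × 10^16) × (1.00102 × 10^12) / (4π²) = 6.52163 × 10^26 m³
a = (a³)^(1/3) = 8.67199 × 10^8 m ≈ 8.672 × 10^8 m

Final answer: 8.672 × 10^8 m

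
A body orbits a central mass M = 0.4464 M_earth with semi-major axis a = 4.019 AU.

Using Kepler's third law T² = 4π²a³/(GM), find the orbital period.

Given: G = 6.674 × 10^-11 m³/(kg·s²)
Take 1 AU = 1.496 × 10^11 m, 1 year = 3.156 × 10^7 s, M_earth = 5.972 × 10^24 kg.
M = 0.4464 M_earth = 2.6659 × 10^24 kg
GM = G × M = 6.674 × 10^-11 × 2.6659 × 10^24 = 1.77922 × 10^14 m³/s²
a = 4.019 AU = 6.01242 × 10^11 m
a³ = 2.17345 × 10^35 m³
T = 2π √(a³/GM) = 2π √((2.17345 × 10^35) / (1.77922 × 10^14)) = 2π × 3.4951 × 10^10 s
T = 2.19603 × 10^11 s ≈ 6958 years

Final answer: 6958 years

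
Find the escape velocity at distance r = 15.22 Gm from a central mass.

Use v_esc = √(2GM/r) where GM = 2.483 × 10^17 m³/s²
r = 15.22 Gm = 1.522 × 10^10 m
GM = 2.483 × 10^17 m³/s²
2GM/r = 2 × (2.483 × 10^17) / (1.522 × 10^10) = 3.26281 × 10^7 m²/s²
v_esc = √(2GM/r) = 5712.1 m/s ≈ 5.712 km/s

Final answer: 5.712 km/s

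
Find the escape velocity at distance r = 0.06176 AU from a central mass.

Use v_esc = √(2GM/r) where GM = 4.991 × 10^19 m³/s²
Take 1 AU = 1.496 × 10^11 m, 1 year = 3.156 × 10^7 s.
r = 0.06176 AU = 9.2393 × 10^9 m
GM = 4.991 × 10^19 m³/s²
2GM/r = 2 × (4.991 × 10^19) / (9.2393 × 10^9) = 1.08039 × 10^10 m²/s²
v_esc = √(2GM/r) = 103942 m/s ≈ 21.93 AU/year

Final answer: 21.93 AU/year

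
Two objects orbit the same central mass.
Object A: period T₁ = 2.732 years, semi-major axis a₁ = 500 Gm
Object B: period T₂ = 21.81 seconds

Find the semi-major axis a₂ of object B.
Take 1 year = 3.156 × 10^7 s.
T₁ = 2.732 years = 8.62219 × 10^7 s
T₂ = 21.81 seconds
a₁ = 500 Gm = 5 × 10^11 m
Kepler's third law: (T₂/T₁)² = (a₂/a₁)³  ⇒  a₂ = a₁ (T₂/T₁)^(2/3)
T₂/T₁ = 2.52952 × 10^-7
(T₂/T₁)^(2/3) = 3.99968 × 10^-5
a₂ = 5 × 10^11 m × 3.99968 × 10^-5 = 1.99984 × 10^7 m ≈ 20 Mm

Final answer: a₂ = 20 Mm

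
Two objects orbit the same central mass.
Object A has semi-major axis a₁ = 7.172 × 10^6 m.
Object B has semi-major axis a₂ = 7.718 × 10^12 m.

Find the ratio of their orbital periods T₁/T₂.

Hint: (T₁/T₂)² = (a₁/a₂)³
a₁ = 7.172 × 10^6 m
a₂ = 7.718 × 10^12 m
a₁/a₂ = 9.29256 × 10^-7
T₁/T₂ = (a₁/a₂)^(3/2) = (9.29256 × 10^-7)^1.5 = 8.95784 × 10^-10

Final answer: T₁/T₂ = 8.958 × 10^-10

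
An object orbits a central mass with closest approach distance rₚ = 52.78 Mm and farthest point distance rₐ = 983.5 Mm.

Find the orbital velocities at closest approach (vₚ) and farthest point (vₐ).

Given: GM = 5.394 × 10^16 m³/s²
rₚ = 52.78 Mm = 5.278 × 10^7 m
rₐ = 983.5 Mm = 9.835 × 10^8 m
GM = 5.394 × 10^16 m³/s²
a = (rₚ + rₐ)/2 = 5.1814 × 10^8 m
Vis-viva: v² = GM (2/r − 1/a)
vₚ² = 5.394 × 10^16 × (3.78931 × 10^-8 − 1.92998 × 10^-9) = 1.93985 × 10^9 m²/s²
vₚ = 44043.8 m/s ≈ 44.04 km/s
vₐ² = 5.394 × 10^16 × (2.03355 × 10^-9 − 1.92998 × 10^-9) = 5.58674 × 10^6 m²/s²
vₐ = 2363.63 m/s ≈ 2.364 km/s

Final answer: vₚ = 44.04 km/s, vₐ = 2.364 km/s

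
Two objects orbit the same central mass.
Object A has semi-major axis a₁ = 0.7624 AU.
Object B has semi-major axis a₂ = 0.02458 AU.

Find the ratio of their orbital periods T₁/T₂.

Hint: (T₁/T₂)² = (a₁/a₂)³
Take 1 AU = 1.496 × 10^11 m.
a₁ = 0.7624 AU = 1.14055 × 10^11 m
a₂ = 0.02458 AU = 3.67717 × 10^9 m
a₁/a₂ = 31.0171
T₁/T₂ = (a₁/a₂)^(3/2) = (31.0171)^1.5 = 172.743

Final answer: T₁/T₂ = 172.7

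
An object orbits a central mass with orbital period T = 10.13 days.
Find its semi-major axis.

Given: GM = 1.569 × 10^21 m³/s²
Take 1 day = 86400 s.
T = 10.13 days = 875232 s
GM = 1.569 × 10^21 m³/s²
Kepler's third law: a³ = GM T² / (4π²)
T² = 7.66031 × 10^11 s²
a³ = (1.569 × 10^21) × (7.66031 × 10^11) / (4π²) = 3.04446 × 10^31 m³
a = (a³)^(1/3) = 3.12251 × 10^10 m ≈ 31.23 Gm

Final answer: 31.23 Gm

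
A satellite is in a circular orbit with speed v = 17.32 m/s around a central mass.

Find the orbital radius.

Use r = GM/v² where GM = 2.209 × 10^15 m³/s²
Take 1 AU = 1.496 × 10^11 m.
v = 17.32 m/s
GM = 2.209 × 10^15 m³/s²
v² = 299.982 m²/s²
r = GM/v² = (2.209 × 10^15) / 299.982 = 7.36377 × 10^12 m ≈ 49.22 AU

Final answer: 49.22 AU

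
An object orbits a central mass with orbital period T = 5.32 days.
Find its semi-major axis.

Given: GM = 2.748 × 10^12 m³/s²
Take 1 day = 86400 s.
T = 5.32 days = 459648 s
GM = 2.748 × 10^12 m³/s²
Kepler's third law: a³ = GM T² / (4π²)
T² = 2.11276 × 10^11 s²
a³ = (2.748 × 10^12) × (2.11276 × 10^11) / (4π²) = 1.47064 × 10^22 m³
a = (a³)^(1/3) = 2.45002 × 10^7 m ≈ 2.45 × 10^7 m

Final answer: 2.45 × 10^7 m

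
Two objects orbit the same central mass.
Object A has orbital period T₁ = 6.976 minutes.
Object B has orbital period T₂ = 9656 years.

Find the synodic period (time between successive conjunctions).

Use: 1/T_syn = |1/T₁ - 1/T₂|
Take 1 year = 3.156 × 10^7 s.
T₁ = 6.976 minutes = 418.56 s
T₂ = 9656 years = 3.04743 × 10^11 s
1/T₁ = 0.00238914 s⁻¹
1/T₂ = 3.28145 × 10^-12 s⁻¹
|1/T₁ − 1/T₂| = 0.00238914 s⁻¹
T_syn = 1 / |1/T₁ − 1/T₂| = 418.56 s ≈ 6.976 minutes

Final answer: T_syn = 6.976 minutes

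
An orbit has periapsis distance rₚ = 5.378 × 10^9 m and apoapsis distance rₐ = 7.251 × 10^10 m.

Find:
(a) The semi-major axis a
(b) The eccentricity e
rₚ = 5.378 × 10^9 m
rₐ = 7.251 × 10^10 m
(a) a = (rₚ + rₐ)/2 = 3.8944 × 10^10 m ≈ 3.894 × 10^10 m
(b) e = (rₐ − rₚ)/(rₐ + rₚ) = (6.7132 × 10^10) / (7.7888 × 10^10) = 0.861904

Final answer:
(a) a = 3.894 × 10^10 m
(b) e = 0.8619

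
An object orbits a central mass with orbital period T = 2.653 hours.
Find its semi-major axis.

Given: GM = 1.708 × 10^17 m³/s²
T = 2.653 hours = 9550.8 s
GM = 1.708 × 10^17 m³/s²
Kepler's third law: a³ = GM T² / (4π²)
T² = 9.12178 × 10^7 s²
a³ = (1.708 × 10^17) × (9.12178 × 10^7) / (4π²) = 3.94646 × 10^23 m³
a = (a³)^(1/3) = 7.33504 × 10^7 m ≈ 73.35 Mm

Final answer: 73.35 Mm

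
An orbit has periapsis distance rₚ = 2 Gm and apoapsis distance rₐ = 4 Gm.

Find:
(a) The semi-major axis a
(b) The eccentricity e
rₚ = 2 Gm = 2 × 10^9 m
rₐ = 4 Gm = 4 × 10^9 m
(a) a = (rₚ + rₐ)/2 = 3 × 10^9 m ≈ 3 Gm
(b) e = (rₐ − rₚ)/(rₐ + rₚ) = (2 × 10^9) / (6 × 10^9) = 0.333333

Final answer:
(a) a = 3 Gm
(b) e = 0.3333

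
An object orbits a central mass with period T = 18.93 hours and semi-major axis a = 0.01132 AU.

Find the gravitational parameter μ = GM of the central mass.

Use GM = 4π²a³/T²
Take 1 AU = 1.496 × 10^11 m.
T = 18.93 hours = 68148 s
a = 0.01132 AU = 1.69347 × 10^9 m
a³ = 4.85662 × 10^27 m³
T² = 4.64415 × 10^9 s²
GM = 4π² × (4.85662 × 10^27) / (4.64415 × 10^9) = 4.12846 × 10^19 m³/s²
GM ≈ 4.128 × 10^19 m³/s²

Final answer: GM = 4.128 × 10^19 m³/s²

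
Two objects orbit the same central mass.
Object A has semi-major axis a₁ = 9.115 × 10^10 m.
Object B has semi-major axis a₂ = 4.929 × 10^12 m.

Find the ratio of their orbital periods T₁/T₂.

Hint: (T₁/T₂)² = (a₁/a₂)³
a₁ = 9.115 × 10^10 m
a₂ = 4.929 × 10^12 m
a₁/a₂ = 0.0184926
T₁/T₂ = (a₁/a₂)^(3/2) = (0.0184926)^1.5 = 0.00251476

Final answer: T₁/T₂ = 0.002515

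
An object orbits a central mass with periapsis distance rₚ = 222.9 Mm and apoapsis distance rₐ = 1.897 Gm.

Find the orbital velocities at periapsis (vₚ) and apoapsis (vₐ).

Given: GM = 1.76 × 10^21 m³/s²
rₚ = 222.9 Mm = 2.229 × 10^8 m
rₐ = 1.897 Gm = 1.897 × 10^9 m
GM = 1.76 × 10^21 m³/s²
a = (rₚ + rₐ)/2 = 1.05995 × 10^9 m
Vis-viva: v² = GM (2/r − 1/a)
vₚ² = 1.76 × 10^21 × (8.97263 × 10^-9 − 9.43441 × 10^-10) = 1.41314 × 10^13 m²/s²
vₚ = 3.75917 × 10^6 m/s ≈ 3759 km/s
vₐ² = 1.76 × 10^21 × (1.0543 × 10^-9 − 9.43441 × 10^-10) = 1.95106 × 10^11 m²/s²
vₐ = 441708 m/s ≈ 441.7 km/s

Final answer: vₚ = 3759 km/s, vₐ = 441.7 km/s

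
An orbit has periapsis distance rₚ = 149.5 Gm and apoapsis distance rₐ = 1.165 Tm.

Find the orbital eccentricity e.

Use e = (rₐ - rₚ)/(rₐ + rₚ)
rₚ = 149.5 Gm = 1.495 × 10^11 m
rₐ = 1.165 Tm = 1.165 × 10^12 m
rₐ − rₚ = 1.0155 × 10^12 m
rₐ + rₚ = 1.3145 × 10^12 m
e = (rₐ − rₚ)/(rₐ + rₚ) = 0.772537

Final answer: e = 0.7725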